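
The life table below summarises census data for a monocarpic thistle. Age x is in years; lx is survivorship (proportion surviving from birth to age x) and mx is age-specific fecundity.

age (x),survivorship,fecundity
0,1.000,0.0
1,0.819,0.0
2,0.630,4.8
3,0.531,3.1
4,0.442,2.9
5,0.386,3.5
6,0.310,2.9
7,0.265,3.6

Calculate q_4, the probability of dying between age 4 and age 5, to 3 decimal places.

q_4 = (l_4 − l_5) / l_4 = (0.442 − 0.386) / 0.442
     = 0.056 / 0.442 = 0.126697… → 0.127

0.127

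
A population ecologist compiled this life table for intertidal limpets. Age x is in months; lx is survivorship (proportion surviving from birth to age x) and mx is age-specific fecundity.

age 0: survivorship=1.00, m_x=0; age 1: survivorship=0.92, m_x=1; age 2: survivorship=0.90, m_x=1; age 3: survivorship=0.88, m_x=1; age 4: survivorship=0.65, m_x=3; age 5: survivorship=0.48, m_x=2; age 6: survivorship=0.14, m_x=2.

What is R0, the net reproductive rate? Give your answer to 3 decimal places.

lx·mx by age: 0, 0.92, 0.9, 0.88, 1.95, 0.96, 0.28
R0 = Σ lx·mx = 5.89 → 5.890

5.890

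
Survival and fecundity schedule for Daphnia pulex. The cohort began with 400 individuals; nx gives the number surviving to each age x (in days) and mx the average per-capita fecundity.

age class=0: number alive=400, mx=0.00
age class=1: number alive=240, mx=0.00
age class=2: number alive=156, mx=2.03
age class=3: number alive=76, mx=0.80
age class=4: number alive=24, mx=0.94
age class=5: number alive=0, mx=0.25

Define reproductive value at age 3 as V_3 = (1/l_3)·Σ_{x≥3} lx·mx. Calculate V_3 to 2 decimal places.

1.10

lx = nx/n0 = nx/400: 1, 0.6, 0.39, 0.19, 0.06, 0
lx·mx for x ≥ 3: 0.152, 0.0564, 0 → sum = 0.2084
V_3 = 0.2084 / l_3 = 0.2084 / 0.19 = 1.096842… → 1.10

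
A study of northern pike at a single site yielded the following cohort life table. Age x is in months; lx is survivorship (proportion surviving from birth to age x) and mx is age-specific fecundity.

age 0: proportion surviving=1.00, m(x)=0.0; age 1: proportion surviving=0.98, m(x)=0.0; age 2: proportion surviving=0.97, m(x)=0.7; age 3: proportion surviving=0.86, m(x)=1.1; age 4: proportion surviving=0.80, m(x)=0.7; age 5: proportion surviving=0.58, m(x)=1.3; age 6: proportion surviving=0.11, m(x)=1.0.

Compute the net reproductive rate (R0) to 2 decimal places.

lx·mx by age: 0, 0, 0.679, 0.946, 0.56, 0.754, 0.11
R0 = Σ lx·mx = 3.049 → 3.05

3.05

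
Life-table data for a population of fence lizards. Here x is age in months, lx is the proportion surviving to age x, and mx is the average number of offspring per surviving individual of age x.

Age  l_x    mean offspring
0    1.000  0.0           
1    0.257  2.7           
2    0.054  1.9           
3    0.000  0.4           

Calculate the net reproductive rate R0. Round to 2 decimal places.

0.80

lx·mx by age: 0, 0.6939, 0.1026, 0
R0 = Σ lx·mx = 0.7965 → 0.80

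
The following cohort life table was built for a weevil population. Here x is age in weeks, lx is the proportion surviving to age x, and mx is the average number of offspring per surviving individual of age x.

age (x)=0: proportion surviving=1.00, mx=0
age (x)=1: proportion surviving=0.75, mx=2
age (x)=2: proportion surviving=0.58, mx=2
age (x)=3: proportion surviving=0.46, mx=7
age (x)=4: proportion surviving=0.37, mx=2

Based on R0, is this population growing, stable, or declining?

growing

R0 = Σ lx·mx = 0 + 1.5 + 1.16 + 3.22 + 0.74 = 6.62
R0 > 1, so the population is growing.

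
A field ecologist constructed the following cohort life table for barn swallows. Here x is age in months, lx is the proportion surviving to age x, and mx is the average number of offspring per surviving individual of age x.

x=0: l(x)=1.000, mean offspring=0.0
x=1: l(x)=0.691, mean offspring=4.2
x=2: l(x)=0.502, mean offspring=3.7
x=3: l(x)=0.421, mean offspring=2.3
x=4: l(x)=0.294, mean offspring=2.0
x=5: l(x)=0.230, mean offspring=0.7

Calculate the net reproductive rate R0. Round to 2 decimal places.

6.48

lx·mx by age: 0, 2.9022, 1.8574, 0.9683, 0.588, 0.161
R0 = Σ lx·mx = 6.4769 → 6.48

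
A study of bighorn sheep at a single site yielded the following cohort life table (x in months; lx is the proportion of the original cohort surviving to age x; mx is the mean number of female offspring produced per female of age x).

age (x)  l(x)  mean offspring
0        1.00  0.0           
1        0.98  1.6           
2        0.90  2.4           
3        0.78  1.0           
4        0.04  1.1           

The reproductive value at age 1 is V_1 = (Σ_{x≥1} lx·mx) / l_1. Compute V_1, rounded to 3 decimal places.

lx·mx for x ≥ 1: 1.568, 2.16, 0.78, 0.044 → sum = 4.552
V_1 = 4.552 / l_1 = 4.552 / 0.98 = 4.644898… → 4.645

4.645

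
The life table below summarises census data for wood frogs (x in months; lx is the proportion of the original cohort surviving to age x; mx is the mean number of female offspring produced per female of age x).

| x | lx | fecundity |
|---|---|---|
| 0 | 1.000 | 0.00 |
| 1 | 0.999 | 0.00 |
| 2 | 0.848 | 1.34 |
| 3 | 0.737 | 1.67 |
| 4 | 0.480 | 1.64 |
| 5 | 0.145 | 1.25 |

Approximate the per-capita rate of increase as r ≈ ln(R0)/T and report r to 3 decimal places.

R0 = Σ lx·mx = 0 + 0 + 1.13632 + 1.23079 + 0.7872 + 0.18125 = 3.33556
Σ x·lx·mx = 10.02006; T = 10.02006/3.33556 = 3.00401…
r ≈ ln(R0)/T = ln(3.33556)/3.00401… = 0.40101… → 0.401

0.401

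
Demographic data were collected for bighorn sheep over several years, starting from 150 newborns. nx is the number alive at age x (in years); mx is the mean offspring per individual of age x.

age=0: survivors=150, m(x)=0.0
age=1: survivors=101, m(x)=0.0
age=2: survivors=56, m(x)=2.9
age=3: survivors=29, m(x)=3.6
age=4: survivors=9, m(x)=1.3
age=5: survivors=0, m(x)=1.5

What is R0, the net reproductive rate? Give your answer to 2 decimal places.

lx = nx/n0 = nx/150: 1, 0.67333…, 0.37333…, 0.19333…, 0.06, 0
lx·mx by age: 0, 0, 1.082667…, 0.696…, 0.078, 0
R0 = Σ lx·mx = 1.856667… → 1.86

1.86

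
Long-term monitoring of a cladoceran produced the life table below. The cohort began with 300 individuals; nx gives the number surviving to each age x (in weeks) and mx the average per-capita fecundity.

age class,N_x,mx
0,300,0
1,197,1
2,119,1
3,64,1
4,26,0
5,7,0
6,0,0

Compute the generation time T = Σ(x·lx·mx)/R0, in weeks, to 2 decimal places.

1.65

lx = nx/n0 = nx/300: 1, 0.65667…, 0.39667…, 0.21333…, 0.08667…, 0.02333…, 0
lx·mx: 0, 0.656667…, 0.396667…, 0.213333…, 0, 0, 0 → R0 = 1.266667…
x·lx·mx: 0, 0.656667…, 0.793333…, 0.64…, 0, 0, 0 → Σ = 2.09…
T = 2.09… / 1.266667… = 1.65… → 1.65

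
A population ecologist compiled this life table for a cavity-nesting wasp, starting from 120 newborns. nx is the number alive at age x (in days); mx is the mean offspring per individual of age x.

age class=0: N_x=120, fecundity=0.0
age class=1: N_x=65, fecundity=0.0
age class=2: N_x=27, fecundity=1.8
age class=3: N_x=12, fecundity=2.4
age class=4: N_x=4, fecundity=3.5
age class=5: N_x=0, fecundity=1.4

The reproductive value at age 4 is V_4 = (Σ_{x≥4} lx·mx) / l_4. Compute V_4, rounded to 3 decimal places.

3.500

lx = nx/n0 = nx/120: 1, 0.54167…, 0.225, 0.1, 0.03333…, 0
lx·mx for x ≥ 4: 0.116667…, 0 → sum = 0.116667…
V_4 = 0.116667… / l_4 = 0.116667… / 0.033333… = 3.5… → 3.500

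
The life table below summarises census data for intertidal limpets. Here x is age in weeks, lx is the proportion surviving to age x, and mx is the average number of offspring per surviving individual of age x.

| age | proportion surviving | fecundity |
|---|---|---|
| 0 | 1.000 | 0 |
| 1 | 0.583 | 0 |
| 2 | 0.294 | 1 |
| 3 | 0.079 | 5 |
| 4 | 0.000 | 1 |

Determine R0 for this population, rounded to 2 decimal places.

lx·mx by age: 0, 0, 0.294, 0.395, 0
R0 = Σ lx·mx = 0.689 → 0.69

0.69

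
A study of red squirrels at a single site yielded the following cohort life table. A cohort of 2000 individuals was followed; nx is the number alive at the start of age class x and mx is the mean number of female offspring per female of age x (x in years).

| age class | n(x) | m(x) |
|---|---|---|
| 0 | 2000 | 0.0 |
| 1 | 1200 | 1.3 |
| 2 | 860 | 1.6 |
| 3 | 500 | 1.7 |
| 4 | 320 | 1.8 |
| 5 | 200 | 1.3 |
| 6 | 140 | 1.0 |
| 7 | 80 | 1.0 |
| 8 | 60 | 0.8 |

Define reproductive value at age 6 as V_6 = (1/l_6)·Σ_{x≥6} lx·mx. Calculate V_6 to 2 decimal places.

lx = nx/n0 = nx/2000: 1, 0.6, 0.43, 0.25, 0.16, 0.1, 0.07, 0.04, 0.03
lx·mx for x ≥ 6: 0.07, 0.04, 0.024 → sum = 0.134
V_6 = 0.134 / l_6 = 0.134 / 0.07 = 1.914286… → 1.91

1.91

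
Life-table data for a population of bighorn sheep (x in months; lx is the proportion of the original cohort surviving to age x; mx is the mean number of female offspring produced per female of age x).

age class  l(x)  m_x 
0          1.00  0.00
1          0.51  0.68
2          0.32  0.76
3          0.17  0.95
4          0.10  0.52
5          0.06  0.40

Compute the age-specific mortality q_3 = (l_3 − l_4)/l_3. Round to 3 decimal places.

q_3 = (l_3 − l_4) / l_3 = (0.17 − 0.1) / 0.17
     = 0.07 / 0.17 = 0.411765… → 0.412

0.412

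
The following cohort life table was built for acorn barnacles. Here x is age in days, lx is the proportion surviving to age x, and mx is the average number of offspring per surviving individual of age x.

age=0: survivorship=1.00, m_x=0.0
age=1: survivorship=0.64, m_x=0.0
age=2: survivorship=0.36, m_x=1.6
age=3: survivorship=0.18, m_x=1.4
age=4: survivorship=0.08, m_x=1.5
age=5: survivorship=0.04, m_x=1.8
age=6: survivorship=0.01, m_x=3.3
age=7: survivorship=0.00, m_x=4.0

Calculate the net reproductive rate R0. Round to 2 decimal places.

lx·mx by age: 0, 0, 0.576, 0.252, 0.12, 0.072, 0.033, 0
R0 = Σ lx·mx = 1.053 → 1.05

1.05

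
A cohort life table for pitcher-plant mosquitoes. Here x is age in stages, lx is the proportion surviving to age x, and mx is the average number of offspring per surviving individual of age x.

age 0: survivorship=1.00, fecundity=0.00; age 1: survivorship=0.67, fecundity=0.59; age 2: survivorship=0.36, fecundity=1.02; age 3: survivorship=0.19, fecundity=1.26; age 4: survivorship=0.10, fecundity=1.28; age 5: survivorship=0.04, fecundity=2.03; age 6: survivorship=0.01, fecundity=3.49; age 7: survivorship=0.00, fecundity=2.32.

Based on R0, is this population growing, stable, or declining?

growing

R0 = Σ lx·mx = 0 + 0.3953 + 0.3672 + 0.2394 + 0.128 + 0.0812 + 0.0349 + 0 = 1.246
R0 > 1, so the population is growing.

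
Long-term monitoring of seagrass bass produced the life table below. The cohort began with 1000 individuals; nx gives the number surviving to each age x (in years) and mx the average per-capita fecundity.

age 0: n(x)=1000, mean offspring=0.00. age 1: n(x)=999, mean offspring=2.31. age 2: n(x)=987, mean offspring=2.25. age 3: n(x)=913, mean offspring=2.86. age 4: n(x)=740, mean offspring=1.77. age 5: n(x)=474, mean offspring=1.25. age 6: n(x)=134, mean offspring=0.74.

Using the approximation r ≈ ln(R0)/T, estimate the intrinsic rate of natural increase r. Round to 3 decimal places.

lx = nx/n0 = nx/1000: 1, 0.999, 0.987, 0.913, 0.74, 0.474, 0.134
R0 = Σ lx·mx = 0 + 2.30769 + 2.22075 + 2.61118 + 1.3098 + 0.5925 + 0.09916 = 9.14108
Σ x·lx·mx = 23.37939; T = 23.37939/9.14108 = 2.55762…
r ≈ ln(R0)/T = ln(9.14108)/2.55762… = 0.86517… → 0.865

0.865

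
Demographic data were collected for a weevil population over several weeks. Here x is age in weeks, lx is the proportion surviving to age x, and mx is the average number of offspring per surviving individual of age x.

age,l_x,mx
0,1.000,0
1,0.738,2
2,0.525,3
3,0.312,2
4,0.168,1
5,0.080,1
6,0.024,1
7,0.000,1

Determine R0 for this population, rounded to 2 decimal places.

3.95

lx·mx by age: 0, 1.476, 1.575, 0.624, 0.168, 0.08, 0.024, 0
R0 = Σ lx·mx = 3.947 → 3.95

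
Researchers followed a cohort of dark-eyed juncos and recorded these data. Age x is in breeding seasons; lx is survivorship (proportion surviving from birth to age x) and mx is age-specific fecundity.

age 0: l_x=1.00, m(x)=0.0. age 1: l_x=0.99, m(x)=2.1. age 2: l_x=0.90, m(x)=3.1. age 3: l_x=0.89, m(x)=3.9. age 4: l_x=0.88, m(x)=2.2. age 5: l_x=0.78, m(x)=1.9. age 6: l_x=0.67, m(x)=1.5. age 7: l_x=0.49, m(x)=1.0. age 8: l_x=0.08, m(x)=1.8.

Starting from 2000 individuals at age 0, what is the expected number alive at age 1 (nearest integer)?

1980

Expected survivors = N0 · l_1 = 2000 × 0.99 = 1980 → 1980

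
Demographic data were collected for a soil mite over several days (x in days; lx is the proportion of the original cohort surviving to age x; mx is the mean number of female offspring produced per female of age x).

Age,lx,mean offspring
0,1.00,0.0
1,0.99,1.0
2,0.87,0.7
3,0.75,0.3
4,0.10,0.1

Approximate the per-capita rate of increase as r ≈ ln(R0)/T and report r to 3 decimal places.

R0 = Σ lx·mx = 0 + 0.99 + 0.609 + 0.225 + 0.01 = 1.834
Σ x·lx·mx = 2.923; T = 2.923/1.834 = 1.59378…
r ≈ ln(R0)/T = ln(1.834)/1.59378… = 0.38054… → 0.381

0.381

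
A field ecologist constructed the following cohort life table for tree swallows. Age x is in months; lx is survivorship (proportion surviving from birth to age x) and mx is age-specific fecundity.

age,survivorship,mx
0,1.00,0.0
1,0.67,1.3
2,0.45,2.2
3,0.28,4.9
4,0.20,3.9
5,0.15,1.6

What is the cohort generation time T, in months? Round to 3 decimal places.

2.654

lx·mx: 0, 0.871, 0.99, 1.372, 0.78, 0.24 → R0 = 4.253
x·lx·mx: 0, 0.871, 1.98, 4.116, 3.12, 1.2 → Σ = 11.287
T = 11.287 / 4.253 = 2.653891… → 2.654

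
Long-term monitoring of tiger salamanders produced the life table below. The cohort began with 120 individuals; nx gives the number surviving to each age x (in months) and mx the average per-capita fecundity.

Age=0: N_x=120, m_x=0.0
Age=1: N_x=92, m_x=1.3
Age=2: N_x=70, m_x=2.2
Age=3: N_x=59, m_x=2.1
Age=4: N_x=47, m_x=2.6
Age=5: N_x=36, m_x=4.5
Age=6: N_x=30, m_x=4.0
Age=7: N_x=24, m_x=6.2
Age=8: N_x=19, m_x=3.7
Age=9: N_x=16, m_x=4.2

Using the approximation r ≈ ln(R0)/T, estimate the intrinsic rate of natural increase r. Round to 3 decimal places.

0.477

lx = nx/n0 = nx/120: 1, 0.76667…, 0.58333…, 0.49167…, 0.39167…, 0.3, 0.25, 0.2, 0.15833…, 0.13333…
R0 = Σ lx·mx = 0 + 0.99667… + 1.28333… + 1.0325… + 1.01833… + 1.35 + 1 + 1.24 + 0.58583… + 0.56… = 9.066667…
Σ x·lx·mx = 41.890833…; T = 41.890833…/9.066667… = 4.62031…
r ≈ ln(R0)/T = ln(9.066667…)/4.62031… = 0.47715… → 0.477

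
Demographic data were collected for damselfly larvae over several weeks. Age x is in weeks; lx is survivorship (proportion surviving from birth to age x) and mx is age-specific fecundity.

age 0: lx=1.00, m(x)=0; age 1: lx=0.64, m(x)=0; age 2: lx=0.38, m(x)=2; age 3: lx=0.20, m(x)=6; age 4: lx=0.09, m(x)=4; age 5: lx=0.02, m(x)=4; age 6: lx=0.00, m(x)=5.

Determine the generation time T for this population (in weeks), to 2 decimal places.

2.90

lx·mx: 0, 0, 0.76, 1.2, 0.36, 0.08, 0 → R0 = 2.4
x·lx·mx: 0, 0, 1.52, 3.6, 1.44, 0.4, 0 → Σ = 6.96
T = 6.96 / 2.4 = 2.9 → 2.90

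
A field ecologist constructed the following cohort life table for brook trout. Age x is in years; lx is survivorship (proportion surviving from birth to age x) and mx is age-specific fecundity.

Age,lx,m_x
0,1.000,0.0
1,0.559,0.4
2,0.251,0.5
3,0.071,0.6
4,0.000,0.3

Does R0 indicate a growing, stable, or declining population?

R0 = Σ lx·mx = 0 + 0.2236 + 0.1255 + 0.0426 + 0 = 0.3917
R0 < 1, so the population is declining.

declining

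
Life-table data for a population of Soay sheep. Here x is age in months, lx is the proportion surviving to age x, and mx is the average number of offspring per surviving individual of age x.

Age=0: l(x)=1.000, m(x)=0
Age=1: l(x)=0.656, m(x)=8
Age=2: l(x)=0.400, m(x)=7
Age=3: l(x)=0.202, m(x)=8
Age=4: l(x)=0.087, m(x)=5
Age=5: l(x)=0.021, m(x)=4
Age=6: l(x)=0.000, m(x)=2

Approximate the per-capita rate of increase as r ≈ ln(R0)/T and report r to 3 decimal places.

R0 = Σ lx·mx = 0 + 5.248 + 2.8 + 1.616 + 0.435 + 0.084 + 0 = 10.183
Σ x·lx·mx = 17.856; T = 17.856/10.183 = 1.75351…
r ≈ ln(R0)/T = ln(10.183)/1.75351… = 1.32347… → 1.323

1.323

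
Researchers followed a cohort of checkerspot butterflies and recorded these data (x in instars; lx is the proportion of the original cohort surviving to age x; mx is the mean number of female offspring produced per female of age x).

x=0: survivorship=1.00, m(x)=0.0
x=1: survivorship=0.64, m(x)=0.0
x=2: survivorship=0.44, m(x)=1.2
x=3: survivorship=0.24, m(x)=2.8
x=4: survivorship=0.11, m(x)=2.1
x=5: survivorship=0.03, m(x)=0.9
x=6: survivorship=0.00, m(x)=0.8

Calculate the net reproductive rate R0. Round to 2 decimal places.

lx·mx by age: 0, 0, 0.528, 0.672, 0.231, 0.027, 0
R0 = Σ lx·mx = 1.458 → 1.46

1.46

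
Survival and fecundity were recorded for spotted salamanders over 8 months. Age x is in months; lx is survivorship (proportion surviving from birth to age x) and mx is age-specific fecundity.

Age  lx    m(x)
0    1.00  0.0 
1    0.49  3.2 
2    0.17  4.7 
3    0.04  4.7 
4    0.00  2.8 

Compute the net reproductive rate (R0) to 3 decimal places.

lx·mx by age: 0, 1.568, 0.799, 0.188, 0
R0 = Σ lx·mx = 2.555 → 2.555

2.555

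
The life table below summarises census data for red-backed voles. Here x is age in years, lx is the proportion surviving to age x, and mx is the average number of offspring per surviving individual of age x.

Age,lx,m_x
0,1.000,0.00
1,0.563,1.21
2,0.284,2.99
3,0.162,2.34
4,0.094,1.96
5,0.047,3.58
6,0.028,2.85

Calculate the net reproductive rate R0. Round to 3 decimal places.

2.342

lx·mx by age: 0, 0.68123, 0.84916, 0.37908, 0.18424, 0.16826, 0.0798
R0 = Σ lx·mx = 2.34177 → 2.342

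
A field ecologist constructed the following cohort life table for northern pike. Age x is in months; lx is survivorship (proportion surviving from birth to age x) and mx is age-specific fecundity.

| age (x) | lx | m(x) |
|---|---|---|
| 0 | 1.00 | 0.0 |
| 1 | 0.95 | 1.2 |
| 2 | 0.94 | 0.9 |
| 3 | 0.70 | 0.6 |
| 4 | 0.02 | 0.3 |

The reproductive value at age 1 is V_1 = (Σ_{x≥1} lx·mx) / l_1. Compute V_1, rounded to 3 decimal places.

2.539

lx·mx for x ≥ 1: 1.14, 0.846, 0.42, 0.006 → sum = 2.412
V_1 = 2.412 / l_1 = 2.412 / 0.95 = 2.538947… → 2.539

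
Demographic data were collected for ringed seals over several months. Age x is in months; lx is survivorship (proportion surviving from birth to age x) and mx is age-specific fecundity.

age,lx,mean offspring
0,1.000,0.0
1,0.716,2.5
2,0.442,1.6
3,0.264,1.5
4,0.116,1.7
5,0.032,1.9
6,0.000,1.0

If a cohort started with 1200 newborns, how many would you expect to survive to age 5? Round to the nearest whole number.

38

Expected survivors = N0 · l_5 = 1200 × 0.032 = 38.4 → 38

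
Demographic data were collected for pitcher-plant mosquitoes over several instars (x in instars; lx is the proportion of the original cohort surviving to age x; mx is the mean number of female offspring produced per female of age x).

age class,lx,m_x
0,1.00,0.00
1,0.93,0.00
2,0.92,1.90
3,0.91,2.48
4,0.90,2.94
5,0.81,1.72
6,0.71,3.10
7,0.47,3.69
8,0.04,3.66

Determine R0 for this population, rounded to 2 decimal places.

12.13

lx·mx by age: 0, 0, 1.748, 2.2568, 2.646, 1.3932, 2.201, 1.7343, 0.1464
R0 = Σ lx·mx = 12.1257 → 12.13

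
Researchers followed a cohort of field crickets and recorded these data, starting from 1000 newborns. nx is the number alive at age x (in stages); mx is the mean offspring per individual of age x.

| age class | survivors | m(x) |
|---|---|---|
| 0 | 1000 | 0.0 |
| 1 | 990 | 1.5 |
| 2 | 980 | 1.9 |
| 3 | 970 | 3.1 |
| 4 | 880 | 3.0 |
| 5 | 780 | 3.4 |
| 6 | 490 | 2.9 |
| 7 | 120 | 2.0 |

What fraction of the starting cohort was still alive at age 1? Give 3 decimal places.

l_1 = n_1/n_0 = 990/1000 = 0.99 → 0.990

0.990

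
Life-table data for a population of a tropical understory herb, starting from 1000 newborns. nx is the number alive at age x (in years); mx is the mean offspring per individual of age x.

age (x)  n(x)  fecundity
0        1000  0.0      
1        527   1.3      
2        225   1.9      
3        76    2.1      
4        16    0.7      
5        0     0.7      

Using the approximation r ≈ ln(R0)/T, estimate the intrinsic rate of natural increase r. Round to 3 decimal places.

0.155

lx = nx/n0 = nx/1000: 1, 0.527, 0.225, 0.076, 0.016, 0
R0 = Σ lx·mx = 0 + 0.6851 + 0.4275 + 0.1596 + 0.0112 + 0 = 1.2834
Σ x·lx·mx = 2.0637; T = 2.0637/1.2834 = 1.60799…
r ≈ ln(R0)/T = ln(1.2834)/1.60799… = 0.15517… → 0.155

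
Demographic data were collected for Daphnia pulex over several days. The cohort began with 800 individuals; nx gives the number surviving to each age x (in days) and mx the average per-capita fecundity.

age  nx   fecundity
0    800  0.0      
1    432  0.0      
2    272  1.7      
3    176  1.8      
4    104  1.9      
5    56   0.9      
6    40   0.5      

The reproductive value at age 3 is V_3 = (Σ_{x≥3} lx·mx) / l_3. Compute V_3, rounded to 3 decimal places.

3.323

lx = nx/n0 = nx/800: 1, 0.54, 0.34, 0.22, 0.13, 0.07, 0.05
lx·mx for x ≥ 3: 0.396, 0.247, 0.063, 0.025 → sum = 0.731
V_3 = 0.731 / l_3 = 0.731 / 0.22 = 3.322727… → 3.323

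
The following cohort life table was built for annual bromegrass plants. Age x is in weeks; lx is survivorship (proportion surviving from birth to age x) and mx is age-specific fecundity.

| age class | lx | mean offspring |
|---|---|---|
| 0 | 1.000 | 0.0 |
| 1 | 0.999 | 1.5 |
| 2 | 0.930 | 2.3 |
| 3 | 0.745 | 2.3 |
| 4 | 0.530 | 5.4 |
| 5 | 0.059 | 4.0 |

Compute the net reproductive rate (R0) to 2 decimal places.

lx·mx by age: 0, 1.4985, 2.139, 1.7135, 2.862, 0.236
R0 = Σ lx·mx = 8.449 → 8.45

8.45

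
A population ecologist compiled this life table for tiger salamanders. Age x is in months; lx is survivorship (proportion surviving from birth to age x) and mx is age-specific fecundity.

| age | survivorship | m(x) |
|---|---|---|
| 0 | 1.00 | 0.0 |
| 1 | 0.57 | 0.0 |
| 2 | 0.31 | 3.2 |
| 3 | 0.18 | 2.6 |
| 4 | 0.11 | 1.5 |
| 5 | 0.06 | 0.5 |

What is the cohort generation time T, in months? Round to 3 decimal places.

lx·mx: 0, 0, 0.992, 0.468, 0.165, 0.03 → R0 = 1.655
x·lx·mx: 0, 0, 1.984, 1.404, 0.66, 0.15 → Σ = 4.198
T = 4.198 / 1.655 = 2.536556… → 2.537

2.537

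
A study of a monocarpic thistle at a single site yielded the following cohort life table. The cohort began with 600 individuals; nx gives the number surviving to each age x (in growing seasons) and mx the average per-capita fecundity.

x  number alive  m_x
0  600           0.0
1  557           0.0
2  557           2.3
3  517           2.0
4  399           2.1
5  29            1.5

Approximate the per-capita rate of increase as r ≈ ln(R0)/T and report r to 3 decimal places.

lx = nx/n0 = nx/600: 1, 0.92833…, 0.92833…, 0.86167…, 0.665, 0.04833…
R0 = Σ lx·mx = 0 + 0 + 2.13517… + 1.72333… + 1.3965 + 0.0725… = 5.3275…
Σ x·lx·mx = 15.388833…; T = 15.388833…/5.3275… = 2.88857…
r ≈ ln(R0)/T = ln(5.3275…)/2.88857… = 0.57914… → 0.579

0.579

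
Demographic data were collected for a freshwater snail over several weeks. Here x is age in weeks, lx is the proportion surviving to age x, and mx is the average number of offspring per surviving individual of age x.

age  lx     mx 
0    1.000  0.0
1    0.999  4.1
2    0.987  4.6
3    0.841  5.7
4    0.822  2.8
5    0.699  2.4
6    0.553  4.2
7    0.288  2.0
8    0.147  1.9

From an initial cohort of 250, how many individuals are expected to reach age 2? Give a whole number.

247

Expected survivors = N0 · l_2 = 250 × 0.987 = 246.75 → 247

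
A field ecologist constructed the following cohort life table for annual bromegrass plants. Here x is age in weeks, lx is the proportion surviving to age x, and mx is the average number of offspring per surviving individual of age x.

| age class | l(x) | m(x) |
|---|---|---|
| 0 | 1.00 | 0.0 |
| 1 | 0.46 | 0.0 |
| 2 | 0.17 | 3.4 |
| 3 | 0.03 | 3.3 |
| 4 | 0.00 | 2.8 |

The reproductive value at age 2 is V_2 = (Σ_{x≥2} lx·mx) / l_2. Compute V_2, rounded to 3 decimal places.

3.982

lx·mx for x ≥ 2: 0.578, 0.099, 0 → sum = 0.677
V_2 = 0.677 / l_2 = 0.677 / 0.17 = 3.982353… → 3.982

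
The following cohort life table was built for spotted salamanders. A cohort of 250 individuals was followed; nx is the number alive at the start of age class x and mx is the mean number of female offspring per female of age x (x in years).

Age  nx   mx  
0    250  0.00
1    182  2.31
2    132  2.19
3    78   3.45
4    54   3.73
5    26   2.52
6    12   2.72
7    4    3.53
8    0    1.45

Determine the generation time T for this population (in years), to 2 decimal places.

2.50

lx = nx/n0 = nx/250: 1, 0.728, 0.528, 0.312, 0.216, 0.104, 0.048, 0.016, 0
lx·mx: 0, 1.68168, 1.15632, 1.0764, 0.80568, 0.26208, 0.13056, 0.05648, 0 → R0 = 5.1692
x·lx·mx: 0, 1.68168, 2.31264, 3.2292, 3.22272, 1.3104, 0.78336, 0.39536, 0 → Σ = 12.93536
T = 12.93536 / 5.1692 = 2.502391… → 2.50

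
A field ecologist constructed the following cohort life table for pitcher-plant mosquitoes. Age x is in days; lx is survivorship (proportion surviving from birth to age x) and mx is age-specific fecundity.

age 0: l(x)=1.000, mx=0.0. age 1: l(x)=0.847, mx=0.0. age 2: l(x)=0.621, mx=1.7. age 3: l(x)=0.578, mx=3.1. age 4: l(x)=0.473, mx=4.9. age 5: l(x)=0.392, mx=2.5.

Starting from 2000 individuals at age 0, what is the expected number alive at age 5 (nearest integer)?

784

Expected survivors = N0 · l_5 = 2000 × 0.392 = 784 → 784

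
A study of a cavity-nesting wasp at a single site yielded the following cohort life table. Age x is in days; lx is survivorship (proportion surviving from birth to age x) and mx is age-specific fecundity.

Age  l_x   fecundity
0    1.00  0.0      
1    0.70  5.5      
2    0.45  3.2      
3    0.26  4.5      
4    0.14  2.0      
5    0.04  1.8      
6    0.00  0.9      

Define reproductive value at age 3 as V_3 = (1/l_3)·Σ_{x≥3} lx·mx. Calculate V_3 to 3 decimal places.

lx·mx for x ≥ 3: 1.17, 0.28, 0.072, 0 → sum = 1.522
V_3 = 1.522 / l_3 = 1.522 / 0.26 = 5.853846… → 5.854

5.854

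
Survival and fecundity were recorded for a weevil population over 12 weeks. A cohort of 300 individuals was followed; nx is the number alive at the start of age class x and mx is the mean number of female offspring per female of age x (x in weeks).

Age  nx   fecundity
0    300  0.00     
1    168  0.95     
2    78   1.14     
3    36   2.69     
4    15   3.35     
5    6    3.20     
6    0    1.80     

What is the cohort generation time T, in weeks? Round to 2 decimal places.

lx = nx/n0 = nx/300: 1, 0.56, 0.26, 0.12, 0.05, 0.02, 0
lx·mx: 0, 0.532, 0.2964, 0.3228, 0.1675, 0.064, 0 → R0 = 1.3827
x·lx·mx: 0, 0.532, 0.5928, 0.9684, 0.67, 0.32, 0 → Σ = 3.0832
T = 3.0832 / 1.3827 = 2.22984… → 2.23

2.23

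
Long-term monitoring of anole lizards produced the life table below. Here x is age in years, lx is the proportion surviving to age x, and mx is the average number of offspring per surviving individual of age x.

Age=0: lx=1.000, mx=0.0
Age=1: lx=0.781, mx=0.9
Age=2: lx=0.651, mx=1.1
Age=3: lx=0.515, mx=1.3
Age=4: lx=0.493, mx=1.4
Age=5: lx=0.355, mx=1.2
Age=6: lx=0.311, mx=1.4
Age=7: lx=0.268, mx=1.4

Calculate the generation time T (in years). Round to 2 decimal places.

lx·mx: 0, 0.7029, 0.7161, 0.6695, 0.6902, 0.426, 0.4354, 0.3752 → R0 = 4.0153
x·lx·mx: 0, 0.7029, 1.4322, 2.0085, 2.7608, 2.13, 2.6124, 2.6264 → Σ = 14.2732
T = 14.2732 / 4.0153 = 3.554703… → 3.55

3.55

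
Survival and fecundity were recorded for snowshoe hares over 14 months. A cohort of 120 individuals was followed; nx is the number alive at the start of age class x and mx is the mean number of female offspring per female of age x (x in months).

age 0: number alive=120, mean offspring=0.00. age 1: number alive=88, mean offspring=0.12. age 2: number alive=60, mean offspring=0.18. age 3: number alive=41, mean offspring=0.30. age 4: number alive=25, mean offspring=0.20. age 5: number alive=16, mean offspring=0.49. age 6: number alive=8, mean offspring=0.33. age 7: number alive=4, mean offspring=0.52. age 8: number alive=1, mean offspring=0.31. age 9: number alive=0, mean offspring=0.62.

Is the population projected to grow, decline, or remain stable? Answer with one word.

declining

lx = nx/n0 = nx/120: 1, 0.73333…, 0.5, 0.34167…, 0.20833…, 0.13333…, 0.06667…, 0.03333…, 0.00833…, 0
R0 = Σ lx·mx = 0 + 0.088… + 0.09 + 0.1025… + 0.041667… + 0.065333… + 0.022… + 0.017333… + 0.002583… + 0 = 0.429417…
R0 < 1, so the population is declining.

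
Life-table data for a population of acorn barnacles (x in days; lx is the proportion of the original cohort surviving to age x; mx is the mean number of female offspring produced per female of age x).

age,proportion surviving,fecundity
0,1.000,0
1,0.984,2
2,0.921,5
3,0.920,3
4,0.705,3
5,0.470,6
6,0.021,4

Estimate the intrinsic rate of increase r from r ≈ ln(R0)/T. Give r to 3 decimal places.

R0 = Σ lx·mx = 0 + 1.968 + 4.605 + 2.76 + 2.115 + 2.82 + 0.084 = 14.352
Σ x·lx·mx = 42.522; T = 42.522/14.352 = 2.96279…
r ≈ ln(R0)/T = ln(14.352)/2.96279… = 0.89911… → 0.899

0.899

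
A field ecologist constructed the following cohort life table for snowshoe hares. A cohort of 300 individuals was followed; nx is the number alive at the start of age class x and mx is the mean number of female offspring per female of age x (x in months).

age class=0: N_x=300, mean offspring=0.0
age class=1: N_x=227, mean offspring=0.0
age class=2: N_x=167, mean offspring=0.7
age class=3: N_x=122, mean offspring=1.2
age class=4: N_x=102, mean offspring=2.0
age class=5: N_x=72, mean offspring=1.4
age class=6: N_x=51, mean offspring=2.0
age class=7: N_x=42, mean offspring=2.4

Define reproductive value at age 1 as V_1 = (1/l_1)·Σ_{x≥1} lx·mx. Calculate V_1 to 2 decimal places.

3.40

lx = nx/n0 = nx/300: 1, 0.75667…, 0.55667…, 0.40667…, 0.34, 0.24, 0.17, 0.14
lx·mx for x ≥ 1: 0, 0.389667…, 0.488…, 0.68, 0.336, 0.34, 0.336 → sum = 2.569667…
V_1 = 2.569667… / l_1 = 2.569667… / 0.756667… = 3.396035… → 3.40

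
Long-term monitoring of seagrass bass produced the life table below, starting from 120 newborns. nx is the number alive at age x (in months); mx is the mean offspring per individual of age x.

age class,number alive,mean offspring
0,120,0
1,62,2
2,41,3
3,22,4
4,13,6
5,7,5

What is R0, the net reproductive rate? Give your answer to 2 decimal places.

lx = nx/n0 = nx/120: 1, 0.51667…, 0.34167…, 0.18333…, 0.10833…, 0.05833…
lx·mx by age: 0, 1.033333…, 1.025…, 0.733333…, 0.65…, 0.291667…
R0 = Σ lx·mx = 3.733333… → 3.73

3.73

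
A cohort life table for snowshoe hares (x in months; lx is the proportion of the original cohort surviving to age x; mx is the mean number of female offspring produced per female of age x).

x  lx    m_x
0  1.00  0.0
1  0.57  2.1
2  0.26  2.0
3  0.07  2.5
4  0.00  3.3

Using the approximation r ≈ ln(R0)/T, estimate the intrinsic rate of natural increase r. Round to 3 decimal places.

0.437

R0 = Σ lx·mx = 0 + 1.197 + 0.52 + 0.175 + 0 = 1.892
Σ x·lx·mx = 2.762; T = 2.762/1.892 = 1.45983…
r ≈ ln(R0)/T = ln(1.892)/1.45983… = 0.43679… → 0.437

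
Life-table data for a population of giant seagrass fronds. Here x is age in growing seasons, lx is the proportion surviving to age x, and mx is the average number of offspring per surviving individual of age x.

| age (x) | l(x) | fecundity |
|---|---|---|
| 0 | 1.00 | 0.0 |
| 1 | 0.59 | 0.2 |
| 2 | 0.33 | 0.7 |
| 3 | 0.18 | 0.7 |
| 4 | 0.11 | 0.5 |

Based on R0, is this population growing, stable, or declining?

declining

R0 = Σ lx·mx = 0 + 0.118 + 0.231 + 0.126 + 0.055 = 0.53
R0 < 1, so the population is declining.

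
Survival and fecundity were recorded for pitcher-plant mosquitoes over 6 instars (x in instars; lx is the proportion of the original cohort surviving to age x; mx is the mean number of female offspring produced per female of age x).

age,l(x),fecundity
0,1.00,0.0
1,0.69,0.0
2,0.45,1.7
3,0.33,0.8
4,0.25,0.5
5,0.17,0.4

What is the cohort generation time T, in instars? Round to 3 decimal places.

lx·mx: 0, 0, 0.765, 0.264, 0.125, 0.068 → R0 = 1.222
x·lx·mx: 0, 0, 1.53, 0.792, 0.5, 0.34 → Σ = 3.162
T = 3.162 / 1.222 = 2.587561… → 2.588

2.588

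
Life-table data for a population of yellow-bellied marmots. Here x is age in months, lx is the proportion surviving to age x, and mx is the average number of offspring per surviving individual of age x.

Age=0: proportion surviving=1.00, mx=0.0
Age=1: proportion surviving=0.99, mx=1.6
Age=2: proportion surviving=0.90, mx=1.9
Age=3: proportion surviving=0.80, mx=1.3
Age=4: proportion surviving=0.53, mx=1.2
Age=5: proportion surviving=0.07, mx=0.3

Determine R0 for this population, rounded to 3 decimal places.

4.991

lx·mx by age: 0, 1.584, 1.71, 1.04, 0.636, 0.021
R0 = Σ lx·mx = 4.991 → 4.991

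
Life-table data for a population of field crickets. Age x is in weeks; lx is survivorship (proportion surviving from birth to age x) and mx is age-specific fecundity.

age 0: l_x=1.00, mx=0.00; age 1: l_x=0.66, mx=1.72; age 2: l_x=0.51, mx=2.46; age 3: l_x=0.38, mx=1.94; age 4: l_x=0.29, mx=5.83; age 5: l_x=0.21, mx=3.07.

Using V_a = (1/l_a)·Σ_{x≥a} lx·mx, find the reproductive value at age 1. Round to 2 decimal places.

lx·mx for x ≥ 1: 1.1352, 1.2546, 0.7372, 1.6907, 0.6447 → sum = 5.4624
V_1 = 5.4624 / l_1 = 5.4624 / 0.66 = 8.276364… → 8.28

8.28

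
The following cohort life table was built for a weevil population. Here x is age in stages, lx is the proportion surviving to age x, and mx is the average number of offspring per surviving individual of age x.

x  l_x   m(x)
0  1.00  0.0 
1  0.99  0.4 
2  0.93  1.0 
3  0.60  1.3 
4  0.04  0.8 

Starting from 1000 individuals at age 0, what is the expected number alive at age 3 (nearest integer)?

Expected survivors = N0 · l_3 = 1000 × 0.60 = 600 → 600

600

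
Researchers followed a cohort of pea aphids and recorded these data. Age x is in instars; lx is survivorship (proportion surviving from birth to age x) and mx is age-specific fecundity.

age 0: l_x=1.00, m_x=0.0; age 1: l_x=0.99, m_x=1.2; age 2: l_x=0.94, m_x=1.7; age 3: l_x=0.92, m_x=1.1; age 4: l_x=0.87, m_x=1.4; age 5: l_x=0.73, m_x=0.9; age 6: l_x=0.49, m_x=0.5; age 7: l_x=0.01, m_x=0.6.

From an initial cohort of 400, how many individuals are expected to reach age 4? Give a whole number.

348

Expected survivors = N0 · l_4 = 400 × 0.87 = 348 → 348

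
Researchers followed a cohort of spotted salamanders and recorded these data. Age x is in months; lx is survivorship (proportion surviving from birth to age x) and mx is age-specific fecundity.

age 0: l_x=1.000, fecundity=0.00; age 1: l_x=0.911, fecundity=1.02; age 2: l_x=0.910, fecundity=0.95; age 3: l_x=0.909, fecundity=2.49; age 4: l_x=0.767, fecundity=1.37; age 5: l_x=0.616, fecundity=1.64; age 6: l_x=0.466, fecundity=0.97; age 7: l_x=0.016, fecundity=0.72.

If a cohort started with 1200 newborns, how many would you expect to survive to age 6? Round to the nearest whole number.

559

Expected survivors = N0 · l_6 = 1200 × 0.466 = 559.2 → 559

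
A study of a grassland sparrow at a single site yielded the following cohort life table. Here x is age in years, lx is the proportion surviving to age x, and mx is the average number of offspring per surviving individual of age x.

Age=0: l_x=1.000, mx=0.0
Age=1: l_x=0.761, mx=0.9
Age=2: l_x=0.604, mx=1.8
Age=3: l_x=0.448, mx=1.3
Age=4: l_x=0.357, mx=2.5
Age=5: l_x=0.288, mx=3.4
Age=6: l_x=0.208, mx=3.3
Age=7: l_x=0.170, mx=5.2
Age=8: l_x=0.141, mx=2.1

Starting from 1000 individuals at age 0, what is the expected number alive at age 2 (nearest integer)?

604

Expected survivors = N0 · l_2 = 1000 × 0.604 = 604 → 604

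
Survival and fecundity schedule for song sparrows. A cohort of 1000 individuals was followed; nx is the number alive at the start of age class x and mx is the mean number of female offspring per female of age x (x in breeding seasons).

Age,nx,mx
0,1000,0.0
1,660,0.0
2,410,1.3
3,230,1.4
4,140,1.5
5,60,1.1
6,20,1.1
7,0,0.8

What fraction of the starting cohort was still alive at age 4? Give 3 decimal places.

l_4 = n_4/n_0 = 140/1000 = 0.14 → 0.140

0.140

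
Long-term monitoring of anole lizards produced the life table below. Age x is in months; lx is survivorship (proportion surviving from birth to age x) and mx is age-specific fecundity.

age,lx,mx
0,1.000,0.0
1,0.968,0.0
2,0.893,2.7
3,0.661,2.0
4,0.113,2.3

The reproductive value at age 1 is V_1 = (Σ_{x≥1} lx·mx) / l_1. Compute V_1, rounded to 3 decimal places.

lx·mx for x ≥ 1: 0, 2.4111, 1.322, 0.2599 → sum = 3.993
V_1 = 3.993 / l_1 = 3.993 / 0.968 = 4.125 → 4.125

4.125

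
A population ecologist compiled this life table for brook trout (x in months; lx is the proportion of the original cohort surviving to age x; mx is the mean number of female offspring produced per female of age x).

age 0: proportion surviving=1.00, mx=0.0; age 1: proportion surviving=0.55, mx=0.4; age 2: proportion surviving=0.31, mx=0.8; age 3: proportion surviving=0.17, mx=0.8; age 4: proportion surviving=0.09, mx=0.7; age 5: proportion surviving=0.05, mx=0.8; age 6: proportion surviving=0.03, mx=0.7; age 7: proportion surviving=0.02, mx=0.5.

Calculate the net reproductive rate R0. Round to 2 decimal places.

0.74

lx·mx by age: 0, 0.22, 0.248, 0.136, 0.063, 0.04, 0.021, 0.01
R0 = Σ lx·mx = 0.738 → 0.74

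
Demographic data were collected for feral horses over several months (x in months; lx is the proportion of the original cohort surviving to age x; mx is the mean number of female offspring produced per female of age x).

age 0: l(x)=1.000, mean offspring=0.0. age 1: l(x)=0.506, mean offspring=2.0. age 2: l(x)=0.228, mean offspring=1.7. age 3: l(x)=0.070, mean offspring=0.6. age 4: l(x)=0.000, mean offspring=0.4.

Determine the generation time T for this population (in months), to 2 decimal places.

1.33

lx·mx: 0, 1.012, 0.3876, 0.042, 0 → R0 = 1.4416
x·lx·mx: 0, 1.012, 0.7752, 0.126, 0 → Σ = 1.9132
T = 1.9132 / 1.4416 = 1.327137… → 1.33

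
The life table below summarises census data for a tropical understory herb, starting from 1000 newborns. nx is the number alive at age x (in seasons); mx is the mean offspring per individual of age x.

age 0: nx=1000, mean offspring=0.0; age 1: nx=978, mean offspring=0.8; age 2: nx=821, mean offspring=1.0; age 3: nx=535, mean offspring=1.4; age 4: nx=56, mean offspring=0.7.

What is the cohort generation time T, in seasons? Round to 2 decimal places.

lx = nx/n0 = nx/1000: 1, 0.978, 0.821, 0.535, 0.056
lx·mx: 0, 0.7824, 0.821, 0.749, 0.0392 → R0 = 2.3916
x·lx·mx: 0, 0.7824, 1.642, 2.247, 0.1568 → Σ = 4.8282
T = 4.8282 / 2.3916 = 2.018816… → 2.02

2.02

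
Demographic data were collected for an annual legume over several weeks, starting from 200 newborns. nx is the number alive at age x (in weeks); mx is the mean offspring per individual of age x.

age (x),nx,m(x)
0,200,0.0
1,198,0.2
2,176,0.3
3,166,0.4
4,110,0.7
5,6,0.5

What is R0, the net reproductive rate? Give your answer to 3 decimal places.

lx = nx/n0 = nx/200: 1, 0.99, 0.88, 0.83, 0.55, 0.03
lx·mx by age: 0, 0.198, 0.264, 0.332, 0.385, 0.015
R0 = Σ lx·mx = 1.194 → 1.194

1.194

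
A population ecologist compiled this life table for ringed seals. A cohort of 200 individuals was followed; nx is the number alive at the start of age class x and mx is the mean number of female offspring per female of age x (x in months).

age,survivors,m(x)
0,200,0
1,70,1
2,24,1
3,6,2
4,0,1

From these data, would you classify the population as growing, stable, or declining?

declining

lx = nx/n0 = nx/200: 1, 0.35, 0.12, 0.03, 0
R0 = Σ lx·mx = 0 + 0.35 + 0.12 + 0.06 + 0 = 0.53
R0 < 1, so the population is declining.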